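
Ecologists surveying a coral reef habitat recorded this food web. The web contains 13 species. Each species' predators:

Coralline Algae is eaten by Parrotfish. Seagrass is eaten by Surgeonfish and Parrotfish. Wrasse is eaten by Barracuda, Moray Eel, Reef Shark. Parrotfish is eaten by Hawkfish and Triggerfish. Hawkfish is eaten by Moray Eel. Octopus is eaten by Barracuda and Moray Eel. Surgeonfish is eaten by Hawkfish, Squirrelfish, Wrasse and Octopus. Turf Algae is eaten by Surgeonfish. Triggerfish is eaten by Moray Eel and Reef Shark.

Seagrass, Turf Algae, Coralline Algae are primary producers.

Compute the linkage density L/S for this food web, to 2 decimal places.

There are L = 18 links among S = 13 species.
L/S = 18/13 = 1.3846 ≈ 1.38.

L/S = 1.38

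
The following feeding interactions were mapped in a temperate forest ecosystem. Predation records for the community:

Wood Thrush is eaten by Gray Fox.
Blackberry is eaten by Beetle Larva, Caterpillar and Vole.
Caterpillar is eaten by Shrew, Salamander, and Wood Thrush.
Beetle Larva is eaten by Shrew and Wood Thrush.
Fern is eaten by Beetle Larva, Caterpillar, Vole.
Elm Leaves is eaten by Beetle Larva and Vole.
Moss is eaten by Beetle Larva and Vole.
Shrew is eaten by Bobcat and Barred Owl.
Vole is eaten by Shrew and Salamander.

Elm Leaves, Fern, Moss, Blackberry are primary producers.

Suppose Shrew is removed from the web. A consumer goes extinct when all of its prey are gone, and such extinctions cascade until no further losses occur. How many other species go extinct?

Remove Shrew.
Round 1: Bobcat (all prey gone), Barred Owl (all prey gone) → extinct.
No further losses. Total secondary extinctions: 2.

2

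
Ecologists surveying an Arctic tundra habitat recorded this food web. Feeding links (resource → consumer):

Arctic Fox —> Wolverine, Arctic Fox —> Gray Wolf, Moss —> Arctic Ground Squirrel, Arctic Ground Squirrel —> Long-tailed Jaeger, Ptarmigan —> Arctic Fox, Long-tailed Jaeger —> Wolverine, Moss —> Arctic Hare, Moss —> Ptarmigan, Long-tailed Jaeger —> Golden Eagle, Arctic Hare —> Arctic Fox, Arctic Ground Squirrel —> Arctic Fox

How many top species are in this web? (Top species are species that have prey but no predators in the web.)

Top species (has prey, but nothing eats it): Wolverine, Golden Eagle, Gray Wolf.
Count: 3.

3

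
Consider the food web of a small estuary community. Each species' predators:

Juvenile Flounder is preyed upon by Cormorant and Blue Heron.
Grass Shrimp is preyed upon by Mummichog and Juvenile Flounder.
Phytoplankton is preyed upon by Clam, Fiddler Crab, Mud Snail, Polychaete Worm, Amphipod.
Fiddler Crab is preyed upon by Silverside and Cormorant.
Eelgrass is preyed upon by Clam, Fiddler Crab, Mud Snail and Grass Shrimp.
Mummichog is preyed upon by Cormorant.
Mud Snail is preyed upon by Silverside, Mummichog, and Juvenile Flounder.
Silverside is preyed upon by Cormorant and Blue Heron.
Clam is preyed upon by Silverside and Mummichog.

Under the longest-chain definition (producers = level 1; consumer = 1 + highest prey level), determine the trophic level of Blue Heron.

Phytoplankton is a producer → level 1.
Fiddler Crab eats Phytoplankton (level 1); other prey at levels: Eelgrass 1 → level 2.
Silverside eats Fiddler Crab (level 2); other prey at levels: Clam 2, Mud Snail 2 → level 3.
Blue Heron eats Silverside (level 3); other prey at levels: Juvenile Flounder 3 → level 4.

Trophic level 4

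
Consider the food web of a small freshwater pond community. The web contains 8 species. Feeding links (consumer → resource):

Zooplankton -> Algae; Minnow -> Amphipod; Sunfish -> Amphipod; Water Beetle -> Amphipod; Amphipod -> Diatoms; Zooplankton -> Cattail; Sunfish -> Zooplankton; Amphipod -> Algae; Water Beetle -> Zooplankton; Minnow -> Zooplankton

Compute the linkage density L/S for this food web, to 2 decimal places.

L/S = 1.25

There are L = 10 links among S = 8 species.
L/S = 10/8 = 1.2500 ≈ 1.25.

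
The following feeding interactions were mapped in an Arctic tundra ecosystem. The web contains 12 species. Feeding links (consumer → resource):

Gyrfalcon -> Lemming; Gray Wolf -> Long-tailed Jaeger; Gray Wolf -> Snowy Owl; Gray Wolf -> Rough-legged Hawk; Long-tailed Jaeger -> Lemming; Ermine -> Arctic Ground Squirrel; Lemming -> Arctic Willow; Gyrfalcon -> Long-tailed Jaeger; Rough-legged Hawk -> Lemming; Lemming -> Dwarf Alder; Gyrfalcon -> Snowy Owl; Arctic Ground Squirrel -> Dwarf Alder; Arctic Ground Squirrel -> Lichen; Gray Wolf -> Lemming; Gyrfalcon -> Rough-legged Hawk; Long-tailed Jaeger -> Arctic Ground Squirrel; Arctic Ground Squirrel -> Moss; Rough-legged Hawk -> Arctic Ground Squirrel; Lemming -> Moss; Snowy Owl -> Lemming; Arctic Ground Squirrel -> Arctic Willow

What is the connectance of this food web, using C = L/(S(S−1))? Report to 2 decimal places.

The web has S = 12 species and L = 21 feeding links.
C = L / (S(S−1)) = 21 / 132 = 0.1591 ≈ 0.16.

C = 0.16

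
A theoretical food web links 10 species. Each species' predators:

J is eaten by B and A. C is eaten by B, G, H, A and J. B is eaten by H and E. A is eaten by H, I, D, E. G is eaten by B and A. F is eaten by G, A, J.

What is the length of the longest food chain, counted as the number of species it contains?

One longest chain: F → G → A → H.
It has 4 species and 3 links.

4 species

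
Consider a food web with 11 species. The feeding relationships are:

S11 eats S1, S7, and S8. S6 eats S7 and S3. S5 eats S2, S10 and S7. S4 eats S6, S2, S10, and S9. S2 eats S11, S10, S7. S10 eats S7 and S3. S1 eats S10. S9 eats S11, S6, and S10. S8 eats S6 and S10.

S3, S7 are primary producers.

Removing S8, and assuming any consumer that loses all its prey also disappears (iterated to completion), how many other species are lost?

0

Remove S8.
Every predator of it retains at least one other prey: S11 still has S7, S1.
No consumer loses all prey, so no secondary extinctions occur.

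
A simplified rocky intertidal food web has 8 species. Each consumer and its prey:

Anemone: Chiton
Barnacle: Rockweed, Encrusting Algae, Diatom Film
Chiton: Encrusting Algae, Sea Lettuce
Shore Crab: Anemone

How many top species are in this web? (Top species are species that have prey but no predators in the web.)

2

Top species (has prey, but nothing eats it): Barnacle, Shore Crab.
Count: 2.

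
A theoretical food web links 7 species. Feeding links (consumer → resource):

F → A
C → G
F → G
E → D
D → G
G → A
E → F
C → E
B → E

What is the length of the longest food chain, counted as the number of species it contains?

5 species

One longest chain: A → G → F → E → C.
It has 5 species and 4 links.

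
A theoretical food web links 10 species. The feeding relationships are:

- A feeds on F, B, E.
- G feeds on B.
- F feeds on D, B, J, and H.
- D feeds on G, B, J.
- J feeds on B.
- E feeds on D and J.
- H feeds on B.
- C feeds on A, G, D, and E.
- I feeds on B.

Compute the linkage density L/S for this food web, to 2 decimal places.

There are L = 20 links among S = 10 species.
L/S = 20/10 = 2.0000 ≈ 2.00.

L/S = 2.00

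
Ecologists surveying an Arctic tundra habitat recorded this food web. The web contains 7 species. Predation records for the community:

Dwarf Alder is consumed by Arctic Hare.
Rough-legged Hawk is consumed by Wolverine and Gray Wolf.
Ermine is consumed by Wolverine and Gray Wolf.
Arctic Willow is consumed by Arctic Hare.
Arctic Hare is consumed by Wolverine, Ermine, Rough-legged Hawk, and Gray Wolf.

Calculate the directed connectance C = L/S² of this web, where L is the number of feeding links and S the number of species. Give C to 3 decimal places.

C = 0.204

The web has S = 7 species and L = 10 feeding links.
C = L / S² = 10 / 49 = 0.2041 ≈ 0.204.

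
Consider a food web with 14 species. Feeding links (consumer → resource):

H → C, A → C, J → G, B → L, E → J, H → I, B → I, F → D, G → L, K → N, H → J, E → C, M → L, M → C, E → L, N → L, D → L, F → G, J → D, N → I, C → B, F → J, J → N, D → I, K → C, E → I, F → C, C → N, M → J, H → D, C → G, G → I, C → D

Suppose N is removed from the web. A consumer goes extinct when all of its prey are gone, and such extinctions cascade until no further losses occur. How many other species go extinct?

0

Remove N.
Every predator of it retains at least one other prey: C still has G, D, B; J still has G, D; K still has C.
No consumer loses all prey, so no secondary extinctions occur.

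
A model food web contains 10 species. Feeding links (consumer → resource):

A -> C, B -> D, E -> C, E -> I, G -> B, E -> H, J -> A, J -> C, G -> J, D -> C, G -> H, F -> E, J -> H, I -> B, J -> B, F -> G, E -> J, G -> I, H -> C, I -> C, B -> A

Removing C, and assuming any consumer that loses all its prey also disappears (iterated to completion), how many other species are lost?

9

Remove C.
Round 1: H (all prey gone), A (all prey gone), D (all prey gone) → extinct.
Round 2: B (all prey gone) → extinct.
Round 3: J (all prey gone), I (all prey gone) → extinct.
Round 4: E (all prey gone), G (all prey gone) → extinct.
Round 5: F (all prey gone) → extinct.
No further losses. Total secondary extinctions: 9.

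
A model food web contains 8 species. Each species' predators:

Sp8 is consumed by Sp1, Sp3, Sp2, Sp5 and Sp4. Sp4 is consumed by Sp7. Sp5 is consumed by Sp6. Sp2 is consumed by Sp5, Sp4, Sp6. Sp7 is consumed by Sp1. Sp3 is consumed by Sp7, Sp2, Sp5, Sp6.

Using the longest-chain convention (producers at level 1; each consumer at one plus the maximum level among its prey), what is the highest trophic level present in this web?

6

Producers (level 1): Sp8.
Sp8 → Sp3 → Sp2 → Sp4 → Sp7 → Sp1 gives Sp1 level 6.
No species has a prey at level 6, so no species reaches level 7.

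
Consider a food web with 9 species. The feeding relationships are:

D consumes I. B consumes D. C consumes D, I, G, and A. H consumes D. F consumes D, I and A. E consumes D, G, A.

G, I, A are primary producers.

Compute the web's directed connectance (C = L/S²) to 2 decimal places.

C = 0.16

The web has S = 9 species and L = 13 feeding links.
C = L / S² = 13 / 81 = 0.1605 ≈ 0.16.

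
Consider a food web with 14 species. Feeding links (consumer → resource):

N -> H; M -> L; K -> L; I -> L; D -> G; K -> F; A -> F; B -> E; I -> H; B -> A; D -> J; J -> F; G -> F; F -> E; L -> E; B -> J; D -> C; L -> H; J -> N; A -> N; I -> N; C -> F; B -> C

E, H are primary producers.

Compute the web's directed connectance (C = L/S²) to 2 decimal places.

C = 0.12

The web has S = 14 species and L = 23 feeding links.
C = L / S² = 23 / 196 = 0.1173 ≈ 0.12.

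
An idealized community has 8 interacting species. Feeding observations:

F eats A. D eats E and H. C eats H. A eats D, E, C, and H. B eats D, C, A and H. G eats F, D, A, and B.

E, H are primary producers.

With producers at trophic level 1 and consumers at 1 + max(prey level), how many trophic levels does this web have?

5

Producers (level 1): E, H.
E → D → A → F → G gives G level 5.
No species has a prey at level 5, so no species reaches level 6.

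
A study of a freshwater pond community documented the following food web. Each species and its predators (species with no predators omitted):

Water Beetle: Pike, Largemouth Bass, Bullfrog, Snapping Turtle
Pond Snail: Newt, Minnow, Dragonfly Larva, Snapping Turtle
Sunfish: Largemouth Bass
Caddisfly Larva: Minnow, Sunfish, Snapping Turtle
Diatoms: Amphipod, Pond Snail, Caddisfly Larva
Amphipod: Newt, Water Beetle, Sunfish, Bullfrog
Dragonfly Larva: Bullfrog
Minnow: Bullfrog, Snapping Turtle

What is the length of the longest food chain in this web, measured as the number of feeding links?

One longest chain: Diatoms → Amphipod → Water Beetle → Pike.
It has 4 species and 3 links.

3 links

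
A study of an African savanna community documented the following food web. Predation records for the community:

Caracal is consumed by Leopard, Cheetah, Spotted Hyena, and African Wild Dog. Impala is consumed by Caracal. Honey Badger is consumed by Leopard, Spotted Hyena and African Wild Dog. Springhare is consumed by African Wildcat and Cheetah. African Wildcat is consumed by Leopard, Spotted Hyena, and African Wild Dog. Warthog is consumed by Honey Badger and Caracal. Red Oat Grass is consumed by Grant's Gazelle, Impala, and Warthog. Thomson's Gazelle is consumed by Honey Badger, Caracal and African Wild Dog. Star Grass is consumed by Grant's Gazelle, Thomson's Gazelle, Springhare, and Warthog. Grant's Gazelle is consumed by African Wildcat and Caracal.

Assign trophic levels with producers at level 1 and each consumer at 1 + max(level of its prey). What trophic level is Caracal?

Trophic level 3

Star Grass is a producer → level 1.
Thomson's Gazelle eats Star Grass → level 2.
Caracal eats Thomson's Gazelle (level 2); other prey at levels: Warthog 2, Impala 2, Grant's Gazelle 2 → level 3.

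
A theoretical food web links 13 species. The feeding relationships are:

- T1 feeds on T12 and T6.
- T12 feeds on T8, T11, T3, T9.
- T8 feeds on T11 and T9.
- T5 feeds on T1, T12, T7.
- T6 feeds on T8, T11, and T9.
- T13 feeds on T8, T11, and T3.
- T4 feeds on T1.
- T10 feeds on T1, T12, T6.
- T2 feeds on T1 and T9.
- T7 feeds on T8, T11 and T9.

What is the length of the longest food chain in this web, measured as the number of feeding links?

4 links

One longest chain: T11 → T8 → T6 → T1 → T10.
It has 5 species and 4 links.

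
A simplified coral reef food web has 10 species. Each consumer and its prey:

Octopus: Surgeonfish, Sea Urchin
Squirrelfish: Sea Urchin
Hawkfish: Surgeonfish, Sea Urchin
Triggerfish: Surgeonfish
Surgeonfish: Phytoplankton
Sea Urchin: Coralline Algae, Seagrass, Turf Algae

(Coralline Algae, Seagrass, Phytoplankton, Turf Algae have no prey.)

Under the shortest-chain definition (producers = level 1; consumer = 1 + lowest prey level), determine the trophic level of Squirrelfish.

Coralline Algae is a producer → level 1.
Sea Urchin eats Coralline Algae → level 2.
Squirrelfish eats Sea Urchin → level 3.
No prey of Squirrelfish is below level 2, so 3 is the minimum.

Trophic level 3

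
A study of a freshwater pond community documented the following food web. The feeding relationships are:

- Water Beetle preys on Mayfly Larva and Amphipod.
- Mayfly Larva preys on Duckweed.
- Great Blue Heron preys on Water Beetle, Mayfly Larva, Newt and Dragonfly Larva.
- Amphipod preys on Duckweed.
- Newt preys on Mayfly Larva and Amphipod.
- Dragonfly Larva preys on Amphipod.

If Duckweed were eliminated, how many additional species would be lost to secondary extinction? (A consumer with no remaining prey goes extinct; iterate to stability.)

Remove Duckweed.
Round 1: Mayfly Larva (all prey gone), Amphipod (all prey gone) → extinct.
Round 2: Newt (all prey gone), Water Beetle (all prey gone), Dragonfly Larva (all prey gone) → extinct.
Round 3: Great Blue Heron (all prey gone) → extinct.
No further losses. Total secondary extinctions: 6.

6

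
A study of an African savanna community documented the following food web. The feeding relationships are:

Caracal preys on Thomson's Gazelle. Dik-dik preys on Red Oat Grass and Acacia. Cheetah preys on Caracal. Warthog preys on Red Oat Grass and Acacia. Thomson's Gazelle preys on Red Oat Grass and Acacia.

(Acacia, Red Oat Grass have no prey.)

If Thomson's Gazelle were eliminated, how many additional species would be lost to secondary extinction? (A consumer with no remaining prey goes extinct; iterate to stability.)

2

Remove Thomson's Gazelle.
Round 1: Caracal (all prey gone) → extinct.
Round 2: Cheetah (all prey gone) → extinct.
No further losses. Total secondary extinctions: 2.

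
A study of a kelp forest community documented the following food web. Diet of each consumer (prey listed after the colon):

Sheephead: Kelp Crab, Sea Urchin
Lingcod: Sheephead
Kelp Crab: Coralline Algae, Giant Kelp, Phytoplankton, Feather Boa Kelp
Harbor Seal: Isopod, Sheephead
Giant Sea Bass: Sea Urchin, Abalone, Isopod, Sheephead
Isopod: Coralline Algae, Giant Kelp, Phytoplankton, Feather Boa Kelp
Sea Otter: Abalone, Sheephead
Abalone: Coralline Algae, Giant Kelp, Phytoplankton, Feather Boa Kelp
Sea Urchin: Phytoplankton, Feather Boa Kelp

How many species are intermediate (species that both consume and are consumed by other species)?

5

Intermediate species (has both prey and predators): Kelp Crab, Sea Urchin, Abalone, Isopod, Sheephead.
Count: 5.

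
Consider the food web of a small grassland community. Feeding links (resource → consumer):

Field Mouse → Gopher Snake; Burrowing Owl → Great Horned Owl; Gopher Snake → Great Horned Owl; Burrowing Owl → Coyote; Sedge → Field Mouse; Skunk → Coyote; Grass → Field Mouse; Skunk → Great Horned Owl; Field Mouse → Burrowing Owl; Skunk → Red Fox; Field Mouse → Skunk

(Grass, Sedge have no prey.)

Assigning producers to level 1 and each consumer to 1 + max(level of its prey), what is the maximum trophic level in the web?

4

Producers (level 1): Grass, Sedge.
Grass → Field Mouse → Burrowing Owl → Coyote gives Coyote level 4.
No species has a prey at level 4, so no species reaches level 5.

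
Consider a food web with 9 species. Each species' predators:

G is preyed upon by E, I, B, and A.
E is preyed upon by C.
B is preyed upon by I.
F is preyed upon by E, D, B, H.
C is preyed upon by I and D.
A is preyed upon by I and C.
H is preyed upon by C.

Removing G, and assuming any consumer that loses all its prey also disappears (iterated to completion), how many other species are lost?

1

Remove G.
Round 1: A (all prey gone) → extinct.
No further losses. Total secondary extinctions: 1.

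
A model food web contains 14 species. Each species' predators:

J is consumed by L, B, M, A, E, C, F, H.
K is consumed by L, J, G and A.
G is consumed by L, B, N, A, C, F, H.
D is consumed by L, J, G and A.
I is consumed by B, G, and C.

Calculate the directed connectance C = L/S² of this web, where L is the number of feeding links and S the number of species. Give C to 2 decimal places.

The web has S = 14 species and L = 26 feeding links.
C = L / S² = 26 / 196 = 0.1327 ≈ 0.13.

C = 0.13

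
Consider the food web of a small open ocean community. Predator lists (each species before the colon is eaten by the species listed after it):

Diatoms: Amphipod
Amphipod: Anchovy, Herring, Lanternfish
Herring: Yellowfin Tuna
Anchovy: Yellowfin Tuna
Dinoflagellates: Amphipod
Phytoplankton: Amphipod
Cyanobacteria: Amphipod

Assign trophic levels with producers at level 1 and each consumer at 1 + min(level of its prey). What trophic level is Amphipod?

Trophic level 2

Phytoplankton is a producer → level 1.
Amphipod eats Phytoplankton → level 2.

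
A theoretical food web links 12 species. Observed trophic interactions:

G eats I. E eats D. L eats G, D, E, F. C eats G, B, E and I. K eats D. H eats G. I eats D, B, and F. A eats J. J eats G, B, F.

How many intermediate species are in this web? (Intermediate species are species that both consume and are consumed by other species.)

Intermediate species (has both prey and predators): I, E, G, J.
Count: 4.

4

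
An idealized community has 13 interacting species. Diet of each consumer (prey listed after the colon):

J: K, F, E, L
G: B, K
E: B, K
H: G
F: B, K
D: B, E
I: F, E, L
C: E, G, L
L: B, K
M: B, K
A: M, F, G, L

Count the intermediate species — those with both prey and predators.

5

Intermediate species (has both prey and predators): M, F, E, G, L.
Count: 5.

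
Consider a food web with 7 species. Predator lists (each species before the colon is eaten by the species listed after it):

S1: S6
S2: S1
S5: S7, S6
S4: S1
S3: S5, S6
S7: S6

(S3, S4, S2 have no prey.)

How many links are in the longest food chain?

3 links

One longest chain: S3 → S5 → S7 → S6.
It has 4 species and 3 links.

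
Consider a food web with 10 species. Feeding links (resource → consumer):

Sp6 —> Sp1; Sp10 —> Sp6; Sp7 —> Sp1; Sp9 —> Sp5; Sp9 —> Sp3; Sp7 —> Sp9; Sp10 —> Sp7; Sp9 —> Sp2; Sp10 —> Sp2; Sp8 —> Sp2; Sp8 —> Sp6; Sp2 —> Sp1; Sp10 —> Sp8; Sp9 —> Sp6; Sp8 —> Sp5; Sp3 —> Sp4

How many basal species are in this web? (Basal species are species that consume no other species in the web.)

1

Basal species (no prey listed): Sp10.
Count: 1.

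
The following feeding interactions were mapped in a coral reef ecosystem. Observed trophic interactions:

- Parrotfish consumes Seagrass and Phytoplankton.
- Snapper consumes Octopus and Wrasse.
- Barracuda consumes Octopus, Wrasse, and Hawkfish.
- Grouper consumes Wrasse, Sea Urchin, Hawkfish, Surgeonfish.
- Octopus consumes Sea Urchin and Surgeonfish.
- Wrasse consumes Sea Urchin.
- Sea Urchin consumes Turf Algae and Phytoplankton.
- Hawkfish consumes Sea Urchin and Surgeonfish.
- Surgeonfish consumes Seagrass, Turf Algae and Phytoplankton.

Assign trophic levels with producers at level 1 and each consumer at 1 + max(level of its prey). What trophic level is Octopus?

Phytoplankton is a producer → level 1.
Sea Urchin eats Phytoplankton (level 1); other prey at levels: Turf Algae 1 → level 2.
Octopus eats Sea Urchin (level 2); other prey at levels: Surgeonfish 2 → level 3.

Trophic level 3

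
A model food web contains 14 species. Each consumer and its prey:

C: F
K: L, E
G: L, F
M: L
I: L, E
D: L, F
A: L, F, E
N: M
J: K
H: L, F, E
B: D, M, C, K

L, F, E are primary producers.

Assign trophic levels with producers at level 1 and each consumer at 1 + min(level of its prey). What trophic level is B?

Trophic level 3

L is a producer → level 1.
K eats L → level 2.
B eats K → level 3.
No prey of B is below level 2, so 3 is the minimum.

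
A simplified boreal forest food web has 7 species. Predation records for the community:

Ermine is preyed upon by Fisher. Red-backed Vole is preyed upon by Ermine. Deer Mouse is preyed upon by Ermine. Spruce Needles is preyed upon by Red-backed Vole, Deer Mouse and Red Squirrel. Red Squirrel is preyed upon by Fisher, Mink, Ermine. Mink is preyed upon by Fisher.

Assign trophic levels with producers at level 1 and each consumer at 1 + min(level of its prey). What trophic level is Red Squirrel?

Spruce Needles is a producer → level 1.
Red Squirrel eats Spruce Needles → level 2.

Trophic level 2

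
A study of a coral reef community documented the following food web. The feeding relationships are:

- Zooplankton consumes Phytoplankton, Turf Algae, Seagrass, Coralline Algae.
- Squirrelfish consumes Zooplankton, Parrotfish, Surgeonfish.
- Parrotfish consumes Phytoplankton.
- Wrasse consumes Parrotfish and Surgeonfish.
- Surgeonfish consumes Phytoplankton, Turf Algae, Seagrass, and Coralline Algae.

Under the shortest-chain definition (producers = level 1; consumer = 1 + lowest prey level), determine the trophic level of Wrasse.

Turf Algae is a producer → level 1.
Surgeonfish eats Turf Algae → level 2.
Wrasse eats Surgeonfish → level 3.
No prey of Wrasse is below level 2, so 3 is the minimum.

Trophic level 3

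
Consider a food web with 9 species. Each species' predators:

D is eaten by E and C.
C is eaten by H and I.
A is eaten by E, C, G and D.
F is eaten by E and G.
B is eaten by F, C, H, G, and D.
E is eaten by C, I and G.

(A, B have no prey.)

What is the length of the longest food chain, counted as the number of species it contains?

5 species

One longest chain: B → F → E → C → I.
It has 5 species and 4 links.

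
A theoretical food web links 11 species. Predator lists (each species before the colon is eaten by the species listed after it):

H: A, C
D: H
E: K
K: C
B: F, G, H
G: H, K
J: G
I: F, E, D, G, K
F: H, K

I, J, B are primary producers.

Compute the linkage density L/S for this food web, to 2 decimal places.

L/S = 1.64

There are L = 18 links among S = 11 species.
L/S = 18/11 = 1.6364 ≈ 1.64.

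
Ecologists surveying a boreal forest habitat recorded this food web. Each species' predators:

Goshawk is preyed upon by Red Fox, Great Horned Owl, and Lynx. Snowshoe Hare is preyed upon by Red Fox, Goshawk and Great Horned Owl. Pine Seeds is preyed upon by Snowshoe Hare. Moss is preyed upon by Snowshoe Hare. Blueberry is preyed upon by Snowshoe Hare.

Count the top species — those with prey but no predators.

Top species (has prey, but nothing eats it): Great Horned Owl, Lynx, Red Fox.
Count: 3.

3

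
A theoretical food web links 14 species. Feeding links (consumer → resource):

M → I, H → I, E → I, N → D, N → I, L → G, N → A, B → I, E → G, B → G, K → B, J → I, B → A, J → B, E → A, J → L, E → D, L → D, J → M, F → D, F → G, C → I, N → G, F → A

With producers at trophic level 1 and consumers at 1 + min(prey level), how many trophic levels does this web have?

3

Producers (level 1): I, D, A, G.
Following each consumer down to its lowest-level prey: I → B → K (levels 1 through 3).
All prey of K (B 2) are at level 2 or above, so K is at level 1 + 2 = 3.
Every consumer has at least one prey at level 2 or below, so none exceeds level 3.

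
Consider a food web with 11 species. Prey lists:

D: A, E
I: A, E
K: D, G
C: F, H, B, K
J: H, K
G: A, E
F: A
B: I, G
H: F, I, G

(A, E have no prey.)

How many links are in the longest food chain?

3 links

One longest chain: A → D → K → J.
It has 4 species and 3 links.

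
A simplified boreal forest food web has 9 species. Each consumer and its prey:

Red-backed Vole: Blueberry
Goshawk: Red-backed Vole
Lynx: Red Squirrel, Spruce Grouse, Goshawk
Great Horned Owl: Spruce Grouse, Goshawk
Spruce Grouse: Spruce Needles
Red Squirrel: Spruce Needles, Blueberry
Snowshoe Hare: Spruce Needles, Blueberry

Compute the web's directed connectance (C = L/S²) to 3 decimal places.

C = 0.148

The web has S = 9 species and L = 12 feeding links.
C = L / S² = 12 / 81 = 0.1481 ≈ 0.148.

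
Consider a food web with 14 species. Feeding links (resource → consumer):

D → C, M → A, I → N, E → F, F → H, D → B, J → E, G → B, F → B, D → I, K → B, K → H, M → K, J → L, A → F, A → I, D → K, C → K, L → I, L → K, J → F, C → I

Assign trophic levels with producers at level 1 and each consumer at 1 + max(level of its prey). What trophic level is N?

Trophic level 4

J is a producer → level 1.
L eats J → level 2.
I eats L (level 2); other prey at levels: D 1, A 2, C 2 → level 3.
N eats I → level 4.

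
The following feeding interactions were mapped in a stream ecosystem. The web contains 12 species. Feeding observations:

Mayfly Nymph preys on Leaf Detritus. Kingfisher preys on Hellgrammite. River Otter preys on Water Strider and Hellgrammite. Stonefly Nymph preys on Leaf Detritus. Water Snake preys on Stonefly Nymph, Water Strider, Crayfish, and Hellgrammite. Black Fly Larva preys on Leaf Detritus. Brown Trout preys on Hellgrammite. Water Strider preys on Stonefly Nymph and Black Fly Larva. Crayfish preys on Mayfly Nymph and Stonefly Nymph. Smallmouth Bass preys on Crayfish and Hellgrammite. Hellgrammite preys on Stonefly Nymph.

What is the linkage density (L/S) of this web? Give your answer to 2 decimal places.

There are L = 18 links among S = 12 species.
L/S = 18/12 = 1.5000 ≈ 1.50.

L/S = 1.50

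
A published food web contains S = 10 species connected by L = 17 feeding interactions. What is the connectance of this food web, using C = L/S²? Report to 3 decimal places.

C = 0.170

The web has S = 10 species and L = 17 feeding links.
C = L / S² = 17 / 100 = 0.1700 ≈ 0.170.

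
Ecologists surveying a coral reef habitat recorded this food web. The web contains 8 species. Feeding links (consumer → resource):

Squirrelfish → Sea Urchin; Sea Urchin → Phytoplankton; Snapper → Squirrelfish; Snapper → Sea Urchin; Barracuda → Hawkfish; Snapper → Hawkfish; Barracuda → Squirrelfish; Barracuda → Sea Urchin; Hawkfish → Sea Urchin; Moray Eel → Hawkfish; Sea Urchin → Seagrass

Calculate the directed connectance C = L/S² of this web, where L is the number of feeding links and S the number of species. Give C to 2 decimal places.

The web has S = 8 species and L = 11 feeding links.
C = L / S² = 11 / 64 = 0.1719 ≈ 0.17.

C = 0.17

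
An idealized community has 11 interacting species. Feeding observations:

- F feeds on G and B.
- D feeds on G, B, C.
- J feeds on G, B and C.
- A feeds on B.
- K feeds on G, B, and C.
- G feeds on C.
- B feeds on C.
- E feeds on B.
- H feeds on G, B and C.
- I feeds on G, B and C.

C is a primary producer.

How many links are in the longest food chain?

One longest chain: C → G → J.
It has 3 species and 2 links.

2 links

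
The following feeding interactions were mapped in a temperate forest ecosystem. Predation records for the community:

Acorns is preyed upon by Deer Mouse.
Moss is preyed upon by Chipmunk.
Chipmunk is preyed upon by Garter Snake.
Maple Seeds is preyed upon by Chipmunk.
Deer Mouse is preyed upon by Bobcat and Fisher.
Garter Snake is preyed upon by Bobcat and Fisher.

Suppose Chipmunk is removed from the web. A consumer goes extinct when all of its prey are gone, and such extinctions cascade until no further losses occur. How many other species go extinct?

Remove Chipmunk.
Round 1: Garter Snake (all prey gone) → extinct.
No further losses. Total secondary extinctions: 1.

1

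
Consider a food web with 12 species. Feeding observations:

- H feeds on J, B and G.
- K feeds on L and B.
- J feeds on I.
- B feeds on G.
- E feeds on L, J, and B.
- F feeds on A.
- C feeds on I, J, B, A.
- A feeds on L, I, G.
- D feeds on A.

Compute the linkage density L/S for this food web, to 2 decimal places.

L/S = 1.58

There are L = 19 links among S = 12 species.
L/S = 19/12 = 1.5833 ≈ 1.58.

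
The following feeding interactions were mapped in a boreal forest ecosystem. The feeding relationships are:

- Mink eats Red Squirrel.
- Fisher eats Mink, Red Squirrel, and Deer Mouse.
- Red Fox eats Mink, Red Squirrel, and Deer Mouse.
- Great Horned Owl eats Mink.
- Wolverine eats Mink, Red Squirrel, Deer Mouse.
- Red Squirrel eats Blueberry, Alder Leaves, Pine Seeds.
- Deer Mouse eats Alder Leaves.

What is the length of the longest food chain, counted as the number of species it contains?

4 species

One longest chain: Blueberry → Red Squirrel → Mink → Red Fox.
It has 4 species and 3 links.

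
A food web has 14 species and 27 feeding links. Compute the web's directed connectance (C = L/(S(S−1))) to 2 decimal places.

C = 0.15

The web has S = 14 species and L = 27 feeding links.
C = L / (S(S−1)) = 27 / 182 = 0.1484 ≈ 0.15.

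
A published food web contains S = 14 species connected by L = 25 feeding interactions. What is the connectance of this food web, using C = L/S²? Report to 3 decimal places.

C = 0.128

The web has S = 14 species and L = 25 feeding links.
C = L / S² = 25 / 196 = 0.1276 ≈ 0.128.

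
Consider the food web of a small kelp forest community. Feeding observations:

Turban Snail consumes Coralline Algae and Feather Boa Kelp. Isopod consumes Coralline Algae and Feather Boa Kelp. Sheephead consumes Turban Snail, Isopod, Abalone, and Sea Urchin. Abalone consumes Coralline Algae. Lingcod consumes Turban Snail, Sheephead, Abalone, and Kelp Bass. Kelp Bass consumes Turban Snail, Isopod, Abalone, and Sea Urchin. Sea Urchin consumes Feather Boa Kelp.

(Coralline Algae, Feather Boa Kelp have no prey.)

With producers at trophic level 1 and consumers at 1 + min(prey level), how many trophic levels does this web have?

3

Producers (level 1): Coralline Algae, Feather Boa Kelp.
Following each consumer down to its lowest-level prey: Feather Boa Kelp → Sea Urchin → Kelp Bass (levels 1 through 3).
All prey of Kelp Bass (Sea Urchin 2, Abalone 2, Isopod 2, Turban Snail 2) are at level 2 or above, so Kelp Bass is at level 1 + 2 = 3.
Every consumer has at least one prey at level 2 or below, so none exceeds level 3.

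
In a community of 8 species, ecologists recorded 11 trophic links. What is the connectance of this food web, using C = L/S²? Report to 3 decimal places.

The web has S = 8 species and L = 11 feeding links.
C = L / S² = 11 / 64 = 0.1719 ≈ 0.172.

C = 0.172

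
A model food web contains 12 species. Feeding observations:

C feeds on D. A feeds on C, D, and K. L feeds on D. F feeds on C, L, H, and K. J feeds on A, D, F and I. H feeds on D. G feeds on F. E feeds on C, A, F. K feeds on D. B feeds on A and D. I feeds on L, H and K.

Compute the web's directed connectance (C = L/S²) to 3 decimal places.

The web has S = 12 species and L = 24 feeding links.
C = L / S² = 24 / 144 = 0.1667 ≈ 0.167.

C = 0.167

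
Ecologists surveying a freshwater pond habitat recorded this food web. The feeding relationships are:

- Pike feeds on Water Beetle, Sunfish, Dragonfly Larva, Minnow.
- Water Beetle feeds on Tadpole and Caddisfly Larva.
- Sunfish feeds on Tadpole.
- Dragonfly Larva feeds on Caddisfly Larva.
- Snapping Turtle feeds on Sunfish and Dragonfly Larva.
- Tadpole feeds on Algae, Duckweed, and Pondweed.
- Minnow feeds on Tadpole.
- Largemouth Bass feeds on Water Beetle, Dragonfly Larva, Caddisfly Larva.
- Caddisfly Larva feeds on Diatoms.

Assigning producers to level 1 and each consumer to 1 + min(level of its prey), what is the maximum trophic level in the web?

Producers (level 1): Diatoms, Pondweed, Duckweed, Algae.
Following each consumer down to its lowest-level prey: Pondweed → Tadpole → Sunfish → Snapping Turtle (levels 1 through 4).
All prey of Snapping Turtle (Sunfish 3, Dragonfly Larva 3) are at level 3 or above, so Snapping Turtle is at level 1 + 3 = 4.
Every consumer has at least one prey at level 3 or below, so none exceeds level 4.

4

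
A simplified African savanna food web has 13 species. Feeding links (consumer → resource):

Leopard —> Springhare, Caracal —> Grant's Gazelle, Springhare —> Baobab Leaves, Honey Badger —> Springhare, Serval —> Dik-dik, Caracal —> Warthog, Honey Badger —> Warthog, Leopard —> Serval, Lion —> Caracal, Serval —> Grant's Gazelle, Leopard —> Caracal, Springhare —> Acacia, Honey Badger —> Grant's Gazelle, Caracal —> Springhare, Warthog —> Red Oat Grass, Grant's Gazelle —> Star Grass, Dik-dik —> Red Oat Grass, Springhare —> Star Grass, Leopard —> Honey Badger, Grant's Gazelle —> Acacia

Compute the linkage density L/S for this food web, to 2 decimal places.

There are L = 20 links among S = 13 species.
L/S = 20/13 = 1.5385 ≈ 1.54.

L/S = 1.54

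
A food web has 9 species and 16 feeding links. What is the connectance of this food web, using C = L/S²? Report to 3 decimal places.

C = 0.198

The web has S = 9 species and L = 16 feeding links.
C = L / S² = 16 / 81 = 0.1975 ≈ 0.198.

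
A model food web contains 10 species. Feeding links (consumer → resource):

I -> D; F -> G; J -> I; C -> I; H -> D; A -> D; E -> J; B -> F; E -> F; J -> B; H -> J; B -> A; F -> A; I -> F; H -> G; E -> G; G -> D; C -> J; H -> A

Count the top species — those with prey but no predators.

Top species (has prey, but nothing eats it): E, C, H.
Count: 3.

3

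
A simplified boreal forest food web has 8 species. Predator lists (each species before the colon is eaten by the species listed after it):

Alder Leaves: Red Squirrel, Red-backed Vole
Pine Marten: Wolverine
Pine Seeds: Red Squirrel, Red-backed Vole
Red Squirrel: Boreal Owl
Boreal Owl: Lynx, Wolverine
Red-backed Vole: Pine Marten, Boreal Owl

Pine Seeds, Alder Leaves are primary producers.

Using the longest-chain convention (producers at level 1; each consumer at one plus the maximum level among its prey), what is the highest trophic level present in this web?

4

Producers (level 1): Pine Seeds, Alder Leaves.
Pine Seeds → Red-backed Vole → Pine Marten → Wolverine gives Wolverine level 4.
No species has a prey at level 4, so no species reaches level 5.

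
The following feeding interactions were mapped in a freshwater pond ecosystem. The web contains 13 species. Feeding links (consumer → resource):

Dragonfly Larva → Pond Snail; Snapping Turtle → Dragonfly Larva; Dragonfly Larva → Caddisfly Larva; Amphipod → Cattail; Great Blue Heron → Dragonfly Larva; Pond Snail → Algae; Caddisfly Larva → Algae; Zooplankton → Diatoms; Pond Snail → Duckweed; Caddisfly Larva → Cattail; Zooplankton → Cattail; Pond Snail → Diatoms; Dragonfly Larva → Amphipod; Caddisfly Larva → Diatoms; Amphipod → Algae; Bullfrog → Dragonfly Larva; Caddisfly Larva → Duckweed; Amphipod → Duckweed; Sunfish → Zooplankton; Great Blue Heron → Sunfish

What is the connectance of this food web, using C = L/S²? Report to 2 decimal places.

The web has S = 13 species and L = 20 feeding links.
C = L / S² = 20 / 169 = 0.1183 ≈ 0.12.

C = 0.12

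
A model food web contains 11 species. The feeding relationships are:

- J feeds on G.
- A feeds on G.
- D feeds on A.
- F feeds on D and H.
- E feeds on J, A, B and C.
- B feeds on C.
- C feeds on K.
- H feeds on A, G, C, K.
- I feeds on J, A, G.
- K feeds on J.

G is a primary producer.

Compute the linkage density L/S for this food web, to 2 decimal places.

There are L = 19 links among S = 11 species.
L/S = 19/11 = 1.7273 ≈ 1.73.

L/S = 1.73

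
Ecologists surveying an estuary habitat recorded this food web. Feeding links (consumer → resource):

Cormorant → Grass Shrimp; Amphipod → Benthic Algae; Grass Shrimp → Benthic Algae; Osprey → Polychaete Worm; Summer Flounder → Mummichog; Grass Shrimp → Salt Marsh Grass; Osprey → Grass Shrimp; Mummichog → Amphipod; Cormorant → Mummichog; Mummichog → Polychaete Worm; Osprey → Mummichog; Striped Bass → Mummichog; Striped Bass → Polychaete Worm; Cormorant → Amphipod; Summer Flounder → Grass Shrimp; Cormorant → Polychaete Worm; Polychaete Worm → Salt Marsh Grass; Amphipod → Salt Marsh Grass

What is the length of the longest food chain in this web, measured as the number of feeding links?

One longest chain: Benthic Algae → Amphipod → Mummichog → Summer Flounder.
It has 4 species and 3 links.

3 links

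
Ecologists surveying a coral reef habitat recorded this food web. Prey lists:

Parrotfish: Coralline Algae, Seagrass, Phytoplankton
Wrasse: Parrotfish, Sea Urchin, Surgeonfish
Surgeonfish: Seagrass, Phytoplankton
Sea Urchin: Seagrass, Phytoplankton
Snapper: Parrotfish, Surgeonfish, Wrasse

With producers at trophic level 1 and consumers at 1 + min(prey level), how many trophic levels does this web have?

3

Producers (level 1): Coralline Algae, Seagrass, Phytoplankton.
Following each consumer down to its lowest-level prey: Coralline Algae → Parrotfish → Snapper (levels 1 through 3).
All prey of Snapper (Parrotfish 2, Surgeonfish 2, Wrasse 3) are at level 2 or above, so Snapper is at level 1 + 2 = 3.
Every consumer has at least one prey at level 2 or below, so none exceeds level 3.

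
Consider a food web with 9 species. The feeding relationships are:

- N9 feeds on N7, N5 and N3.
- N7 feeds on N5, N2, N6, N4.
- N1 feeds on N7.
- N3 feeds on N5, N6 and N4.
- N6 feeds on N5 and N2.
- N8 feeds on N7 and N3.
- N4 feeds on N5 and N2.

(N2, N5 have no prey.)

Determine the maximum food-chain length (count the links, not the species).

3 links

One longest chain: N2 → N4 → N7 → N9.
It has 4 species and 3 links.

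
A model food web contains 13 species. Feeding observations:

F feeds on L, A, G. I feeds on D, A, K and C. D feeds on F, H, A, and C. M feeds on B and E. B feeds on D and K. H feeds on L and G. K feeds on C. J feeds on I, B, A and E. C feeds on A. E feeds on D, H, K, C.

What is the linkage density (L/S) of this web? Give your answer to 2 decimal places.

There are L = 27 links among S = 13 species.
L/S = 27/13 = 2.0769 ≈ 2.08.

L/S = 2.08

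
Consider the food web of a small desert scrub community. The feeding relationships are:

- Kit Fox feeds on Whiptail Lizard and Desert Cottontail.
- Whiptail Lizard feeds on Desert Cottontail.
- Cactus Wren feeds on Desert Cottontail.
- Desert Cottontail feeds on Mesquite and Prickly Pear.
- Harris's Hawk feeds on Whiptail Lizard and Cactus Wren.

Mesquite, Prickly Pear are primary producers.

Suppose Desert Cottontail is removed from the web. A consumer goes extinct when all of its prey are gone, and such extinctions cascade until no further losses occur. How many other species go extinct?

4

Remove Desert Cottontail.
Round 1: Whiptail Lizard (all prey gone), Cactus Wren (all prey gone) → extinct.
Round 2: Kit Fox (all prey gone), Harris's Hawk (all prey gone) → extinct.
No further losses. Total secondary extinctions: 4.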